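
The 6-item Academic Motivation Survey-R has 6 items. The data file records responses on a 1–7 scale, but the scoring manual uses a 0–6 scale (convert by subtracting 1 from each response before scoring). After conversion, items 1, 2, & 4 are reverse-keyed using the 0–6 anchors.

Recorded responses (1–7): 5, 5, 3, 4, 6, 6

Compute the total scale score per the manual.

Convert to 0–6: 4, 4, 2, 3, 5, 5
Reverse-coded (on a 0–6 scale, reversed = 6 − raw):
  item 1: 6 − 4 = 2
  item 2: 6 − 4 = 2
  item 4: 6 − 3 = 3
Scored: 2, 2, 2, 3, 5, 5
Total = 19

19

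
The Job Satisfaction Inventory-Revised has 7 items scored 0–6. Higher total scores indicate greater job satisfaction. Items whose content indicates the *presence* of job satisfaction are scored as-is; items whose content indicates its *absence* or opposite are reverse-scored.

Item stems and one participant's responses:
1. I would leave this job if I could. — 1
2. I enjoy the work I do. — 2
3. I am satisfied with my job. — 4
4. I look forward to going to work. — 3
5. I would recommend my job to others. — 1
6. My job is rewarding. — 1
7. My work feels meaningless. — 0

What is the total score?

22

Items 1, 7 describe the absence/opposite of job satisfaction → reverse-score.
on a 0–6 scale, reversed = 6 − raw.
  item 1: 6 − 1 = 5
  item 2: 2
  item 3: 4
  item 4: 3
  item 5: 1
  item 6: 1
  item 7: 6 − 0 = 6
Total = 5 + 2 + 4 + 3 + 1 + 1 + 6 = 22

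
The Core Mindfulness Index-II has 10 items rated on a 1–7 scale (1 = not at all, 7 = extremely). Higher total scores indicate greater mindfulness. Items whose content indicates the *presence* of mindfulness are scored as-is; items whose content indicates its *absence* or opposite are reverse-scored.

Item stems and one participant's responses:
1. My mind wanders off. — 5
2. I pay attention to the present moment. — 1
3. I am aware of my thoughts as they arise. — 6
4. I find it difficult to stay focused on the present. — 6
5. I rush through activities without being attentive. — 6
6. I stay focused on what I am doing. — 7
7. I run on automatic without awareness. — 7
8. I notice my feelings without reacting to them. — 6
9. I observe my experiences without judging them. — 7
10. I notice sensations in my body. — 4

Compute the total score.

39

Items 1, 4, 5, 7 describe the absence/opposite of mindfulness → reverse-score.
reverse-coded value = 8 − response.
  item 1: 8 − 5 = 3
  item 2: 1
  item 3: 6
  item 4: 8 − 6 = 2
  item 5: 8 − 6 = 2
  item 6: 7
  item 7: 8 − 7 = 1
  item 8: 6
  item 9: 7
  item 10: 4
Total = 3 + 1 + 6 + 2 + 2 + 7 + 1 + 6 + 7 + 4 = 39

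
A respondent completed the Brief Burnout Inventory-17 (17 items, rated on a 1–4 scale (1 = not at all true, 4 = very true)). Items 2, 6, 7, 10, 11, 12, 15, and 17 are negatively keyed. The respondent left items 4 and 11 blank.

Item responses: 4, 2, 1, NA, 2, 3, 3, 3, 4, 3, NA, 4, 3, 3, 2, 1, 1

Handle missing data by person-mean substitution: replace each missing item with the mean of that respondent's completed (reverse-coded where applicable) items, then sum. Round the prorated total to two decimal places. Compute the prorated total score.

Reverse-coded (reverse-coded value = 5 − response):
  item 2: 5 − 2 = 3
  item 6: 5 − 3 = 2
  item 7: 5 − 3 = 2
  item 10: 5 − 3 = 2
  item 12: 5 − 4 = 1
  item 15: 5 − 2 = 3
  item 17: 5 − 1 = 4
Completed scored items (15 of 17): 4, 3, 1, 2, 2, 2, 3, 4, 2, 1, 3, 3, 3, 1, 4; sum = 38.
Person mean = 38 / 15 ≈ 2.5333
Prorated total = (38 / 15) × 17 = 43.07 (to 2 dp)

43.07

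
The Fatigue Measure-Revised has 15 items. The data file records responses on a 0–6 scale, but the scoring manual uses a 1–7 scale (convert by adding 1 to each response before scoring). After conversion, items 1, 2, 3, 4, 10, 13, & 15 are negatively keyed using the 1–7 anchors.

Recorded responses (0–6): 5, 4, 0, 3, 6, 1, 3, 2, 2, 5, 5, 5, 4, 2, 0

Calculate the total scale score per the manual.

62

Convert to 1–7: 6, 5, 1, 4, 7, 2, 4, 3, 3, 6, 6, 6, 5, 3, 1
Reverse-coded (reverse-coded value = 8 − response):
  item 1: 8 − 6 = 2
  item 2: 8 − 5 = 3
  item 3: 8 − 1 = 7
  item 4: 8 − 4 = 4
  item 10: 8 − 6 = 2
  item 13: 8 − 5 = 3
  item 15: 8 − 1 = 7
Scored: 2, 3, 7, 4, 7, 2, 4, 3, 3, 2, 6, 6, 3, 3, 7
Total = 62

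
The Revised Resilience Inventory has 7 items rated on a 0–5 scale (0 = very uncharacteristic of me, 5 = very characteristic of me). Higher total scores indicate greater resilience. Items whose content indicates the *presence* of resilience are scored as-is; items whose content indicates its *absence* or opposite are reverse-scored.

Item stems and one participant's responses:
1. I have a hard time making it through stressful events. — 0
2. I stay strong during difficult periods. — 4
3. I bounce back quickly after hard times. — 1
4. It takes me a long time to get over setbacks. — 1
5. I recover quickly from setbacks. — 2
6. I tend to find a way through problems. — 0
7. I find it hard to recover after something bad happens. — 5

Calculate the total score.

Items 1, 4, 7 describe the absence/opposite of resilience → reverse-score.
on a 0–5 scale, reversed = 5 − raw.
  item 1: 5 − 0 = 5
  item 2: 4
  item 3: 1
  item 4: 5 − 1 = 4
  item 5: 2
  item 6: 0
  item 7: 5 − 5 = 0
Total = 5 + 4 + 1 + 4 + 2 + 0 + 0 = 16

16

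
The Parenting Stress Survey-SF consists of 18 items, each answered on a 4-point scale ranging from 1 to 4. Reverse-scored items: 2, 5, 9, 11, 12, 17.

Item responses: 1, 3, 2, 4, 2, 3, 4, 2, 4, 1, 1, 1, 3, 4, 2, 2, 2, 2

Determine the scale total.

Reverse-coded items (on a 1–4 scale, reversed = 5 − raw):
  item 2: 5 − 3 = 2
  item 5: 5 − 2 = 3
  item 9: 5 − 4 = 1
  item 11: 5 − 1 = 4
  item 12: 5 − 1 = 4
  item 17: 5 − 2 = 3
Scored responses: 1, 2, 2, 4, 3, 3, 4, 2, 1, 1, 4, 4, 3, 4, 2, 2, 3, 2
Total = 1 + 2 + 2 + 4 + 3 + 3 + 4 + 2 + 1 + 1 + 4 + 4 + 3 + 4 + 2 + 2 + 3 + 2 = 47

47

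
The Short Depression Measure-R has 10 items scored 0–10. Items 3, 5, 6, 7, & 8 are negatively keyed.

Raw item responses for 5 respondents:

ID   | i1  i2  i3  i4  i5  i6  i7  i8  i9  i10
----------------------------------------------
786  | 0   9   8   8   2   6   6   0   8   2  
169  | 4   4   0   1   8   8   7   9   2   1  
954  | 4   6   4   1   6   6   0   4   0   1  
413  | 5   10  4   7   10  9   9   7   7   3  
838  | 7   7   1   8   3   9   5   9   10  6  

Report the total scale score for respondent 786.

Respondent 786 raw: 0, 9, 8, 8, 2, 6, 6, 0, 8, 2.
Reverse-coded (reversed = (0+10) − raw = 10 − raw):
  item 1: 0
  item 2: 9
  item 3: 10 − 8 = 2
  item 4: 8
  item 5: 10 − 2 = 8
  item 6: 10 − 6 = 4
  item 7: 10 − 6 = 4
  item 8: 10 − 0 = 10
  item 9: 8
  item 10: 2
Sum = 0 + 9 + 2 + 8 + 8 + 4 + 4 + 10 + 8 + 2 = 55

55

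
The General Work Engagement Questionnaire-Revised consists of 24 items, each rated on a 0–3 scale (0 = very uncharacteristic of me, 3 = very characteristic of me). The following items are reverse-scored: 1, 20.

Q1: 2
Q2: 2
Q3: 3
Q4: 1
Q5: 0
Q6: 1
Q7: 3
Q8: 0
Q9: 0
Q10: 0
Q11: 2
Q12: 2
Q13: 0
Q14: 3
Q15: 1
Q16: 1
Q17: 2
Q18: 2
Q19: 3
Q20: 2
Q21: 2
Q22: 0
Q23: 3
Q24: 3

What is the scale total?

36

Reverse-scored items use 3 − raw:
  item 1: 3 − 2 = 1
  item 20: 3 − 2 = 1
After reverse-coding: 1, 2, 3, 1, 0, 1, 3, 0, 0, 0, 2, 2, 0, 3, 1, 1, 2, 2, 3, 1, 2, 0, 3, 3
Total = 1 + 2 + 3 + 1 + 0 + 1 + 3 + 0 + 0 + 0 + 2 + 2 + 0 + 3 + 1 + 1 + 2 + 2 + 3 + 1 + 2 + 0 + 3 + 3 = 36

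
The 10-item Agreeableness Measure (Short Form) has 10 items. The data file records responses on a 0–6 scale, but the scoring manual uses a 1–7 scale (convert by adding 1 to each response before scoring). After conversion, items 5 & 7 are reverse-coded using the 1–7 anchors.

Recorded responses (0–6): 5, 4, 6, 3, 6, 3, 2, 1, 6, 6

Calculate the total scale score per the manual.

48

Convert to 1–7: 6, 5, 7, 4, 7, 4, 3, 2, 7, 7
Reverse-coded (on a 1–7 scale, reversed = 8 − raw):
  item 5: 8 − 7 = 1
  item 7: 8 − 3 = 5
Scored: 6, 5, 7, 4, 1, 4, 5, 2, 7, 7
Total = 48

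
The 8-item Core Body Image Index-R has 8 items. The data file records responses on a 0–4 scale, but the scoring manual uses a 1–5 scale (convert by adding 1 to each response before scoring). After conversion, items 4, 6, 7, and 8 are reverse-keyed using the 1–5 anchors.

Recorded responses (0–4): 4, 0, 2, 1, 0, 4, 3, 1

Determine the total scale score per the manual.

Convert to 1–5: 5, 1, 3, 2, 1, 5, 4, 2
Reverse-coded (reversed = (1+5) − raw = 6 − raw):
  item 4: 6 − 2 = 4
  item 6: 6 − 5 = 1
  item 7: 6 − 4 = 2
  item 8: 6 − 2 = 4
Scored: 5, 1, 3, 4, 1, 1, 2, 4
Total = 21

21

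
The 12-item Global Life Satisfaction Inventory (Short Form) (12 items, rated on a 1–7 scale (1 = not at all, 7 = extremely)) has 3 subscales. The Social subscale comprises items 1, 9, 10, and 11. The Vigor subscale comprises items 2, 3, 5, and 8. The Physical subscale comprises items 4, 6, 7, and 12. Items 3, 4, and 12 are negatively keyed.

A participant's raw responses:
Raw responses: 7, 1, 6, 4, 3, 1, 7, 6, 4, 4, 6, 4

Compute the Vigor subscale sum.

Vigor items: 2, 3, 5, 8.
Of these, item 3 is negatively keyed; on a 1–7 scale, reversed = 8 − raw.
  item 2: 1
  item 3: 8 − 6 = 2
  item 5: 3
  item 8: 6
Sum = 1 + 2 + 3 + 6 = 12

12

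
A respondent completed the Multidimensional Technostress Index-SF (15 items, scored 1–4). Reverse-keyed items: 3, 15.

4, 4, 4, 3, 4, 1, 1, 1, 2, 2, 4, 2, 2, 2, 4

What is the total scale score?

Reverse-coded items (reversed = (1+4) − raw = 5 − raw):
  item 3: 5 − 4 = 1
  item 15: 5 − 4 = 1
After reverse-coding: 4, 4, 1, 3, 4, 1, 1, 1, 2, 2, 4, 2, 2, 2, 1
Total = 4 + 4 + 1 + 3 + 4 + 1 + 1 + 1 + 2 + 2 + 4 + 2 + 2 + 2 + 1 = 34

34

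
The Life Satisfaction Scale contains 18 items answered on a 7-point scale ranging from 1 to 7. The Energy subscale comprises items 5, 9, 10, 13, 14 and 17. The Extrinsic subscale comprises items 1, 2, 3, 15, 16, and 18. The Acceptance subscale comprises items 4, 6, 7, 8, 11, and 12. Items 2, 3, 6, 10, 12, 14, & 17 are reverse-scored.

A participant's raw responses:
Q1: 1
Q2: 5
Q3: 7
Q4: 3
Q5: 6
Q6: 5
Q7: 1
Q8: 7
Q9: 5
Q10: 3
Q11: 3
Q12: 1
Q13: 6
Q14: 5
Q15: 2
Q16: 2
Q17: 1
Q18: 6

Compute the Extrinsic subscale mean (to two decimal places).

Extrinsic items: 1, 2, 3, 15, 16, 18.
Of these, items 2 & 3 are reverse-scored; on a 1–7 scale, reversed = 8 − raw.
  item 1: 1
  item 2: 8 − 5 = 3
  item 3: 8 − 7 = 1
  item 15: 2
  item 16: 2
  item 18: 6
Sum = 1 + 3 + 1 + 2 + 2 + 6 = 15
Mean = 15 / 6 = 2.50

2.50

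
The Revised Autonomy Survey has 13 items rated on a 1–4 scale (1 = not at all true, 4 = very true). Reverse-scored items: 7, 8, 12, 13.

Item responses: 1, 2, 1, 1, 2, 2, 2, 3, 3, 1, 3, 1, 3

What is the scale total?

27

Apply reverse scoring (on a 1–4 scale, reversed = 5 − raw):
  item 7: 5 − 2 = 3
  item 8: 5 − 3 = 2
  item 12: 5 − 1 = 4
  item 13: 5 − 3 = 2
Scored items: 1, 2, 1, 1, 2, 2, 3, 2, 3, 1, 3, 4, 2
Total = 1 + 2 + 1 + 1 + 2 + 2 + 3 + 2 + 3 + 1 + 3 + 4 + 2 = 27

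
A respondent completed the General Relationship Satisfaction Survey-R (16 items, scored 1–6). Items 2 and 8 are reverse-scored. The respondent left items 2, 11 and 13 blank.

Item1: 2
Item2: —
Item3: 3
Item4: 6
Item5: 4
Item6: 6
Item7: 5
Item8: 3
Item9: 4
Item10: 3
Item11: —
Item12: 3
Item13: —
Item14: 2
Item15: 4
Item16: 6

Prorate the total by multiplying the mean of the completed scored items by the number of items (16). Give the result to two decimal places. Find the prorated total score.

64.00

Reverse-coded (reverse-coded value = 7 − response):
  item 8: 7 − 3 = 4
Completed scored items (13 of 16): 2, 3, 6, 4, 6, 5, 4, 4, 3, 3, 2, 4, 6; sum = 52.
Person mean = 52 / 13 ≈ 4.0000
Prorated total = (52 / 13) × 16 = 64.00 (to 2 dp)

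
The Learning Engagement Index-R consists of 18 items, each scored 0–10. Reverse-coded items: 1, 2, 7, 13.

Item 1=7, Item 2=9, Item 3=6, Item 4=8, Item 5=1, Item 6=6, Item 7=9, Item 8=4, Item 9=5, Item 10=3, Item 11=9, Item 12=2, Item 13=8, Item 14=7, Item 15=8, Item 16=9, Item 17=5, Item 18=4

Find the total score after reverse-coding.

Reverse-coded items (reverse-coded value = 10 − response):
  item 1: 10 − 7 = 3
  item 2: 10 − 9 = 1
  item 7: 10 − 9 = 1
  item 13: 10 − 8 = 2
Scored items: 3, 1, 6, 8, 1, 6, 1, 4, 5, 3, 9, 2, 2, 7, 8, 9, 5, 4
Total = 3 + 1 + 6 + 8 + 1 + 6 + 1 + 4 + 5 + 3 + 9 + 2 + 2 + 7 + 8 + 9 + 5 + 4 = 84

84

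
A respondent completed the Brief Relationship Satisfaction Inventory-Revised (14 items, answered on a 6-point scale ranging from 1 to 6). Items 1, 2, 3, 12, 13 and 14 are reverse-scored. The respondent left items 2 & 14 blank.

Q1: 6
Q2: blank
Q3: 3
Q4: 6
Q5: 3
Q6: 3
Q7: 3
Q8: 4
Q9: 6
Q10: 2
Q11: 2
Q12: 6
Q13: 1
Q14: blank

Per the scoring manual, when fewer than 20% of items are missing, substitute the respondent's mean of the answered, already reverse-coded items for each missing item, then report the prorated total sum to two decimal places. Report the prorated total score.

47.83

Reverse-coded (reversed = (1+6) − raw = 7 − raw):
  item 1: 7 − 6 = 1
  item 3: 7 − 3 = 4
  item 12: 7 − 6 = 1
  item 13: 7 − 1 = 6
Completed scored items (12 of 14): 1, 4, 6, 3, 3, 3, 4, 6, 2, 2, 1, 6; sum = 41.
Person mean = 41 / 12 ≈ 3.4167
Prorated total = (41 / 12) × 14 = 47.83 (to 2 dp)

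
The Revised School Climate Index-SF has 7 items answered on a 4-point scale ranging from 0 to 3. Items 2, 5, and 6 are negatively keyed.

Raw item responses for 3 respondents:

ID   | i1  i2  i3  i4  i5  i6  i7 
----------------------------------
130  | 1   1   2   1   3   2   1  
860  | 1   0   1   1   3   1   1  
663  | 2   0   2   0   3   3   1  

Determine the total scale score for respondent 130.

Respondent 130 raw: 1, 1, 2, 1, 3, 2, 1.
Reverse-coded (reverse-coded value = 3 − response):
  item 1: 1
  item 2: 3 − 1 = 2
  item 3: 2
  item 4: 1
  item 5: 3 − 3 = 0
  item 6: 3 − 2 = 1
  item 7: 1
Sum = 1 + 2 + 2 + 1 + 0 + 1 + 1 = 8

8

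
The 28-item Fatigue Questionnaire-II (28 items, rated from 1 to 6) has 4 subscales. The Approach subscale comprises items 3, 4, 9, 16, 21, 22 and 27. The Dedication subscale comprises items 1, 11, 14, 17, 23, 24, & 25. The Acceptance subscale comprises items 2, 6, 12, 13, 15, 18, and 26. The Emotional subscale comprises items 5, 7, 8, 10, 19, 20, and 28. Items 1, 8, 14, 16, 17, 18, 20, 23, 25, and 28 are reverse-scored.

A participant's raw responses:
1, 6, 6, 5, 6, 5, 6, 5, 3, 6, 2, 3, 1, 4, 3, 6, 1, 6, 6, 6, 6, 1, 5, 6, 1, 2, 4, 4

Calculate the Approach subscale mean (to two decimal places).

Approach items: 3, 4, 9, 16, 21, 22, 27.
Of these, item 16 is reverse-scored; reverse-coded value = 7 − response.
  item 3: 6
  item 4: 5
  item 9: 3
  item 16: 7 − 6 = 1
  item 21: 6
  item 22: 1
  item 27: 4
Sum = 6 + 5 + 3 + 1 + 6 + 1 + 4 = 26
Mean = 26 / 7 = 3.71

3.71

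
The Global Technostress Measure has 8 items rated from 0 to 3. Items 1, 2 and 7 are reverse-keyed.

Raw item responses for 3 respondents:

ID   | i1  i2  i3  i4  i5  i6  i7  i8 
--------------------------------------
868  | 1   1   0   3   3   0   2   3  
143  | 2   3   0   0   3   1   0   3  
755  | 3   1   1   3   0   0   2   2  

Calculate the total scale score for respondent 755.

Respondent 755 raw: 3, 1, 1, 3, 0, 0, 2, 2.
Reverse-coded (on a 0–3 scale, reversed = 3 − raw):
  item 1: 3 − 3 = 0
  item 2: 3 − 1 = 2
  item 3: 1
  item 4: 3
  item 5: 0
  item 6: 0
  item 7: 3 − 2 = 1
  item 8: 2
Sum = 0 + 2 + 1 + 3 + 0 + 0 + 1 + 2 = 9

9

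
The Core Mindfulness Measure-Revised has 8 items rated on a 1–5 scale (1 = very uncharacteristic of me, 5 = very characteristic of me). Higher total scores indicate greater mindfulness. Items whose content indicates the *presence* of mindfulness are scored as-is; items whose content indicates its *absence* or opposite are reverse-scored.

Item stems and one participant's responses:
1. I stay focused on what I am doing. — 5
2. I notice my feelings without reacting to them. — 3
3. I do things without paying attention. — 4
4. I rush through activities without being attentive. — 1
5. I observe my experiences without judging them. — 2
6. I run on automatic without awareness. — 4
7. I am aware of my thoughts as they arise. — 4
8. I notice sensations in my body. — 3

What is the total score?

Items 3, 4, 6 describe the absence/opposite of mindfulness → reverse-score.
on a 1–5 scale, reversed = 6 − raw.
  item 1: 5
  item 2: 3
  item 3: 6 − 4 = 2
  item 4: 6 − 1 = 5
  item 5: 2
  item 6: 6 − 4 = 2
  item 7: 4
  item 8: 3
Total = 5 + 3 + 2 + 5 + 2 + 2 + 4 + 3 = 26

26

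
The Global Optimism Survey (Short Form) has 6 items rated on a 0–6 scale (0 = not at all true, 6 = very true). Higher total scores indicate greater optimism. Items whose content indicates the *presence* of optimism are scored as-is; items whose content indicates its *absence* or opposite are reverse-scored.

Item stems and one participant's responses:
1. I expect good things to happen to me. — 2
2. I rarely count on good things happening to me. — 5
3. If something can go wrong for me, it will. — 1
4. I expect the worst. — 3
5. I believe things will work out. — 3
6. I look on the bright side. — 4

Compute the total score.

Items 2, 3, 4 describe the absence/opposite of optimism → reverse-score.
reverse-coded value = 6 − response.
  item 1: 2
  item 2: 6 − 5 = 1
  item 3: 6 − 1 = 5
  item 4: 6 − 3 = 3
  item 5: 3
  item 6: 4
Total = 2 + 1 + 5 + 3 + 3 + 4 = 18

18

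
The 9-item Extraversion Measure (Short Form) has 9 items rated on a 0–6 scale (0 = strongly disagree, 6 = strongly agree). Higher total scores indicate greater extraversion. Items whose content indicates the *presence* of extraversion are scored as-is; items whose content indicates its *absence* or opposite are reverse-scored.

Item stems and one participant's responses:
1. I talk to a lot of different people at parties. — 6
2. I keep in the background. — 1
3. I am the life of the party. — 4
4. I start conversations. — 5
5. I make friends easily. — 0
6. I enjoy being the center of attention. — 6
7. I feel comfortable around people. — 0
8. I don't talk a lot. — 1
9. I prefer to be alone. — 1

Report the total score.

36

Items 2, 8, 9 describe the absence/opposite of extraversion → reverse-score.
on a 0–6 scale, reversed = 6 − raw.
  item 1: 6
  item 2: 6 − 1 = 5
  item 3: 4
  item 4: 5
  item 5: 0
  item 6: 6
  item 7: 0
  item 8: 6 − 1 = 5
  item 9: 6 − 1 = 5
Total = 6 + 5 + 4 + 5 + 0 + 6 + 0 + 5 + 5 = 36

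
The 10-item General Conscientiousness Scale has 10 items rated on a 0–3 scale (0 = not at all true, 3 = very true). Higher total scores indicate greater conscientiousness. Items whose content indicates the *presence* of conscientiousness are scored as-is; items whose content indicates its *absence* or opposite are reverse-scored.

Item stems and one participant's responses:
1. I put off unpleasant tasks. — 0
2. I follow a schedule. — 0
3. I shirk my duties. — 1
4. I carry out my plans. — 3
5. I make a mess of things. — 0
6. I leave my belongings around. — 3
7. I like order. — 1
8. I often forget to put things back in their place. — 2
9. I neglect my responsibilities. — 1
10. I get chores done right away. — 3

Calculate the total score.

18

Items 1, 3, 5, 6, 8, 9 describe the absence/opposite of conscientiousness → reverse-score.
reverse-coded value = 3 − response.
  item 1: 3 − 0 = 3
  item 2: 0
  item 3: 3 − 1 = 2
  item 4: 3
  item 5: 3 − 0 = 3
  item 6: 3 − 3 = 0
  item 7: 1
  item 8: 3 − 2 = 1
  item 9: 3 − 1 = 2
  item 10: 3
Total = 3 + 0 + 2 + 3 + 3 + 0 + 1 + 1 + 2 + 3 = 18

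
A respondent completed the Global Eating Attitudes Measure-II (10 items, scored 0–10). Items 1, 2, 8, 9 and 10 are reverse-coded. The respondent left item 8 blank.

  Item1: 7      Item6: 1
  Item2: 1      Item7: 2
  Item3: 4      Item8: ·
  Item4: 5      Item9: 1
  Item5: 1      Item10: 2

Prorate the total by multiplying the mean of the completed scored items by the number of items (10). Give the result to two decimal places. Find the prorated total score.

Reverse-coded (on a 0–10 scale, reversed = 10 − raw):
  item 1: 10 − 7 = 3
  item 2: 10 − 1 = 9
  item 9: 10 − 1 = 9
  item 10: 10 − 2 = 8
Completed scored items (9 of 10): 3, 9, 4, 5, 1, 1, 2, 9, 8; sum = 42.
Person mean = 42 / 9 ≈ 4.6667
Prorated total = (42 / 9) × 10 = 46.67 (to 2 dp)

46.67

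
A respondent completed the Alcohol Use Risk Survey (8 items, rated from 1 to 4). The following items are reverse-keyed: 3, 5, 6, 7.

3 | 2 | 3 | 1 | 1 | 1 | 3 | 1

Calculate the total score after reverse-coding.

Raw sum = 15. Reverse-keyed items: 3, 5, 6, 7; their raw sum = 8.
Each reversal replaces raw with 5 − raw, changing the total by 5 − 2·raw per item.
Total = 15 + 4·5 − 2·8 = 15 + 20 − 16 = 19

19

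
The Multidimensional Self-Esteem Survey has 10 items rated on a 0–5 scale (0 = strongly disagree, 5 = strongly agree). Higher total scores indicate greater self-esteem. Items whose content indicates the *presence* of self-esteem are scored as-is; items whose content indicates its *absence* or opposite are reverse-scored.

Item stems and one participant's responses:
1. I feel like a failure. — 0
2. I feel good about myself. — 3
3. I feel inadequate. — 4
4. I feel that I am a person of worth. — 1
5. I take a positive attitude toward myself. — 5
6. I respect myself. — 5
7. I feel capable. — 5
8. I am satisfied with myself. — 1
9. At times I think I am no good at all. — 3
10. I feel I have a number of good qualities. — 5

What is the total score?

33

Items 1, 3, 9 describe the absence/opposite of self-esteem → reverse-score.
on a 0–5 scale, reversed = 5 − raw.
  item 1: 5 − 0 = 5
  item 2: 3
  item 3: 5 − 4 = 1
  item 4: 1
  item 5: 5
  item 6: 5
  item 7: 5
  item 8: 1
  item 9: 5 − 3 = 2
  item 10: 5
Total = 5 + 3 + 1 + 1 + 5 + 5 + 5 + 1 + 2 + 5 = 33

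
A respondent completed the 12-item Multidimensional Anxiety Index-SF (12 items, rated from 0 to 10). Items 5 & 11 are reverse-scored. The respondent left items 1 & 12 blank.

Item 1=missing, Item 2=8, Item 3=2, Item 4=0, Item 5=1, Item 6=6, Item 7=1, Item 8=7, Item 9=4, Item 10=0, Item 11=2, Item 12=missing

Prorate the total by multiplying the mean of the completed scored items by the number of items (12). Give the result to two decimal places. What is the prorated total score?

Reverse-coded (reversed = (0+10) − raw = 10 − raw):
  item 5: 10 − 1 = 9
  item 11: 10 − 2 = 8
Completed scored items (10 of 12): 8, 2, 0, 9, 6, 1, 7, 4, 0, 8; sum = 45.
Person mean = 45 / 10 ≈ 4.5000
Prorated total = (45 / 10) × 12 = 54.00 (to 2 dp)

54.00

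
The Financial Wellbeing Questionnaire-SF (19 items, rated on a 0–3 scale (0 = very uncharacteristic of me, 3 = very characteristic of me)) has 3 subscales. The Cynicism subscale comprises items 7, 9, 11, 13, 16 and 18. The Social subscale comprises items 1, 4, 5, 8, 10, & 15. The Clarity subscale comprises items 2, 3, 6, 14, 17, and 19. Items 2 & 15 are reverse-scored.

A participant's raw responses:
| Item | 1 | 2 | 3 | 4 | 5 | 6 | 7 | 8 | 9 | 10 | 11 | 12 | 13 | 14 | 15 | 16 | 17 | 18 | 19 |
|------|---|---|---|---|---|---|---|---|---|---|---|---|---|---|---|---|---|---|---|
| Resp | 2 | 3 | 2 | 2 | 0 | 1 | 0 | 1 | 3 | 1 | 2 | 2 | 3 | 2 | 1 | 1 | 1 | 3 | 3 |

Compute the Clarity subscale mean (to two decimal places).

1.50

Clarity items: 2, 3, 6, 14, 17, 19.
Of these, item 2 is reverse-scored; reversed = (0+3) − raw = 3 − raw.
  item 2: 3 − 3 = 0
  item 3: 2
  item 6: 1
  item 14: 2
  item 17: 1
  item 19: 3
Sum = 0 + 2 + 1 + 2 + 1 + 3 = 9
Mean = 9 / 6 = 1.50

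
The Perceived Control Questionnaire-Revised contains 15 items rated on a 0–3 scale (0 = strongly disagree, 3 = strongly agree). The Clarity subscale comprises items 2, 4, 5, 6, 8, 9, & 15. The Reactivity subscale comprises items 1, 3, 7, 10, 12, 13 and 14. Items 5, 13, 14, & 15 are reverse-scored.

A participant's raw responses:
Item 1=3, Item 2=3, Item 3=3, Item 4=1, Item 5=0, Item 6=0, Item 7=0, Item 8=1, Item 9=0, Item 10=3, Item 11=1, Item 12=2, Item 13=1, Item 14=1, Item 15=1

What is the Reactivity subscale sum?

15

Reactivity items: 1, 3, 7, 10, 12, 13, 14.
Of these, items 13 & 14 are reverse-scored; reverse-coded value = 3 − response.
  item 1: 3
  item 3: 3
  item 7: 0
  item 10: 3
  item 12: 2
  item 13: 3 − 1 = 2
  item 14: 3 − 1 = 2
Sum = 3 + 3 + 0 + 3 + 2 + 2 + 2 = 15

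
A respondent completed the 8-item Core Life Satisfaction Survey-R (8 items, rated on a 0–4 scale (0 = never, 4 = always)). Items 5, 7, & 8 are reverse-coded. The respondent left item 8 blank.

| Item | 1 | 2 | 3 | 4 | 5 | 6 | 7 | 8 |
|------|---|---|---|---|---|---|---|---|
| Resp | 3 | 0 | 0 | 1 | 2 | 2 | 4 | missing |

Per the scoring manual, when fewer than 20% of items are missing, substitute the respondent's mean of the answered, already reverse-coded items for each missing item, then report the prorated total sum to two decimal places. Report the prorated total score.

Reverse-coded (on a 0–4 scale, reversed = 4 − raw):
  item 5: 4 − 2 = 2
  item 7: 4 − 4 = 0
Completed scored items (7 of 8): 3, 0, 0, 1, 2, 2, 0; sum = 8.
Person mean = 8 / 7 ≈ 1.1429
Prorated total = (8 / 7) × 8 = 9.14 (to 2 dp)

9.14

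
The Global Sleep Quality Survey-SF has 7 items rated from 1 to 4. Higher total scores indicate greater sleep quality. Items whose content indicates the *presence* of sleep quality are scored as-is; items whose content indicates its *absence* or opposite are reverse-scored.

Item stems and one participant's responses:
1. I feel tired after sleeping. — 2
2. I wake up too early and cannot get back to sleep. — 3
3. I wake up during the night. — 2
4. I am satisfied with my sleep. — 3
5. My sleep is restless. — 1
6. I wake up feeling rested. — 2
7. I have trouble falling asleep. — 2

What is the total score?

Items 1, 2, 3, 5, 7 describe the absence/opposite of sleep quality → reverse-score.
on a 1–4 scale, reversed = 5 − raw.
  item 1: 5 − 2 = 3
  item 2: 5 − 3 = 2
  item 3: 5 − 2 = 3
  item 4: 3
  item 5: 5 − 1 = 4
  item 6: 2
  item 7: 5 − 2 = 3
Total = 3 + 2 + 3 + 3 + 4 + 2 + 3 = 20

20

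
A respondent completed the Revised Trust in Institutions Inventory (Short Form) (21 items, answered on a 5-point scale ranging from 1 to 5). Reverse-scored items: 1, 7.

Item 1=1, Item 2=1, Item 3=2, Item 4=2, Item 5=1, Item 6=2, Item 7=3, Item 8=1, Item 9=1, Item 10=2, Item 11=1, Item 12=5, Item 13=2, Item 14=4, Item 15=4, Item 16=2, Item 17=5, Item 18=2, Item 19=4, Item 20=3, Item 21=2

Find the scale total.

Reverse-coded items (reversed = (1+5) − raw = 6 − raw):
  item 1: 6 − 1 = 5
  item 7: 6 − 3 = 3
After reverse-coding: 5, 1, 2, 2, 1, 2, 3, 1, 1, 2, 1, 5, 2, 4, 4, 2, 5, 2, 4, 3, 2
Total = 5 + 1 + 2 + 2 + 1 + 2 + 3 + 1 + 1 + 2 + 1 + 5 + 2 + 4 + 4 + 2 + 5 + 2 + 4 + 3 + 2 = 54

54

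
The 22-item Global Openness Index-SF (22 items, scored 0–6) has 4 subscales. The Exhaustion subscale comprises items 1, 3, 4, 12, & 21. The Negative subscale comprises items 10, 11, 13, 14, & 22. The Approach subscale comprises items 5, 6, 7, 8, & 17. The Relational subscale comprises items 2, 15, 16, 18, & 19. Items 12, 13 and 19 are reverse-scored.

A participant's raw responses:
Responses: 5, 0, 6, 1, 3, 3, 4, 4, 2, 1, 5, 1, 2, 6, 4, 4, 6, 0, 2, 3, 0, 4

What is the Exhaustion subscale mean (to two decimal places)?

Exhaustion items: 1, 3, 4, 12, 21.
Of these, item 12 is reverse-scored; reversed = (0+6) − raw = 6 − raw.
  item 1: 5
  item 3: 6
  item 4: 1
  item 12: 6 − 1 = 5
  item 21: 0
Sum = 5 + 6 + 1 + 5 + 0 = 17
Mean = 17 / 5 = 3.40

3.40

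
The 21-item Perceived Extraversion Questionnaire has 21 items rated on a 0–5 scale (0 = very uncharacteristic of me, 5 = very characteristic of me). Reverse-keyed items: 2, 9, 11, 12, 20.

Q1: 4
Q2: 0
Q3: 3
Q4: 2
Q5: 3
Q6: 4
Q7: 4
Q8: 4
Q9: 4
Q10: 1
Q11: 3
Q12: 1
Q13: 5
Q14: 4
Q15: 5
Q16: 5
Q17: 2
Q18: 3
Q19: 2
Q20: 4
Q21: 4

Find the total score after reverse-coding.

Reversing items 2, 9, 11, 12, & 20 with 5 − raw:
Total = 4 + (5−0) + 3 + 2 + 3 + 4 + 4 + 4 + (5−4) + 1 + (5−3) + (5−1) + 5 + 4 + 5 + 5 + 2 + 3 + 2 + (5−4) + 4
      = 4 + 5 + 3 + 2 + 3 + 4 + 4 + 4 + 1 + 1 + 2 + 4 + 5 + 4 + 5 + 5 + 2 + 3 + 2 + 1 + 4 = 68

68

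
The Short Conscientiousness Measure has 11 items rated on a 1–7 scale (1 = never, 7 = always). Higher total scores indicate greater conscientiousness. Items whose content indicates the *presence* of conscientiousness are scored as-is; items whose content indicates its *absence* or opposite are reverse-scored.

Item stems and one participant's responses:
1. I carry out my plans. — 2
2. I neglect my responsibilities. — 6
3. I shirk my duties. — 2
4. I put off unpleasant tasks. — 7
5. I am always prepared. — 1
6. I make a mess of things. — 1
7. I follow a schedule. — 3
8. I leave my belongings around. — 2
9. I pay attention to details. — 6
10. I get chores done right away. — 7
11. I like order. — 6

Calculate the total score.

47

Items 2, 3, 4, 6, 8 describe the absence/opposite of conscientiousness → reverse-score.
reversed = (1+7) − raw = 8 − raw.
  item 1: 2
  item 2: 8 − 6 = 2
  item 3: 8 − 2 = 6
  item 4: 8 − 7 = 1
  item 5: 1
  item 6: 8 − 1 = 7
  item 7: 3
  item 8: 8 − 2 = 6
  item 9: 6
  item 10: 7
  item 11: 6
Total = 2 + 2 + 6 + 1 + 1 + 7 + 3 + 6 + 6 + 7 + 6 = 47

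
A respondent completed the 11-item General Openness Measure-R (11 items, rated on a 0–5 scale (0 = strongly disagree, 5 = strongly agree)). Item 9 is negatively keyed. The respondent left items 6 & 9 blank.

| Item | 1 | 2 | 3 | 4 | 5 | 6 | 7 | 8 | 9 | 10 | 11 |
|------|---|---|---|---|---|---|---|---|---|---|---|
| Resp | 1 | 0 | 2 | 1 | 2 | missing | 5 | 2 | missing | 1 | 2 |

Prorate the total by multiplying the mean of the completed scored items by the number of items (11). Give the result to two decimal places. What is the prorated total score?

19.56

Reverse-coded (on a 0–5 scale, reversed = 5 − raw):
Completed scored items (9 of 11): 1, 0, 2, 1, 2, 5, 2, 1, 2; sum = 16.
Person mean = 16 / 9 ≈ 1.7778
Prorated total = (16 / 9) × 11 = 19.56 (to 2 dp)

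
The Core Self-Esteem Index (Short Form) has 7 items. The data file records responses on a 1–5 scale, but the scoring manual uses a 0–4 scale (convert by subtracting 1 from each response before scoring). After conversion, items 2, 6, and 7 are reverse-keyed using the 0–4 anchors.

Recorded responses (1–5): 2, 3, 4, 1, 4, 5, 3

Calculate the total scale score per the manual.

Convert to 0–4: 1, 2, 3, 0, 3, 4, 2
Reverse-coded (reverse-coded value = 4 − response):
  item 2: 4 − 2 = 2
  item 6: 4 − 4 = 0
  item 7: 4 − 2 = 2
Scored: 1, 2, 3, 0, 3, 0, 2
Total = 11

11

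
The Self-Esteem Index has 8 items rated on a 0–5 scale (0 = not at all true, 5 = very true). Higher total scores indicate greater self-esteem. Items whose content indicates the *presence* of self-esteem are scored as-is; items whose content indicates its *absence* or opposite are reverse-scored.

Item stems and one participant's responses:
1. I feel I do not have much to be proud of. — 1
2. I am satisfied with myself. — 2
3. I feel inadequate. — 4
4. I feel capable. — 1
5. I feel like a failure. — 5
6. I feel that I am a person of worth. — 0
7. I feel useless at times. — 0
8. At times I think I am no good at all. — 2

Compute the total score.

16

Items 1, 3, 5, 7, 8 describe the absence/opposite of self-esteem → reverse-score.
reversed = (0+5) − raw = 5 − raw.
  item 1: 5 − 1 = 4
  item 2: 2
  item 3: 5 − 4 = 1
  item 4: 1
  item 5: 5 − 5 = 0
  item 6: 0
  item 7: 5 − 0 = 5
  item 8: 5 − 2 = 3
Total = 4 + 2 + 1 + 1 + 0 + 0 + 5 + 3 = 16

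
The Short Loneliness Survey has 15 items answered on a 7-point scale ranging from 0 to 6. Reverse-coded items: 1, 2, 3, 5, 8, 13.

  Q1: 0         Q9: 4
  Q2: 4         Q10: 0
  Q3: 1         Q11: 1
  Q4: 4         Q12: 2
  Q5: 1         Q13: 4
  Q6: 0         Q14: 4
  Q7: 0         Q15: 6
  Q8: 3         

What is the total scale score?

44

Apply reverse scoring (reversed = (0+6) − raw = 6 − raw):
  item 1: 6 − 0 = 6
  item 2: 6 − 4 = 2
  item 3: 6 − 1 = 5
  item 5: 6 − 1 = 5
  item 8: 6 − 3 = 3
  item 13: 6 − 4 = 2
Scored responses: 6, 2, 5, 4, 5, 0, 0, 3, 4, 0, 1, 2, 2, 4, 6
Total = 6 + 2 + 5 + 4 + 5 + 0 + 0 + 3 + 4 + 0 + 1 + 2 + 2 + 4 + 6 = 44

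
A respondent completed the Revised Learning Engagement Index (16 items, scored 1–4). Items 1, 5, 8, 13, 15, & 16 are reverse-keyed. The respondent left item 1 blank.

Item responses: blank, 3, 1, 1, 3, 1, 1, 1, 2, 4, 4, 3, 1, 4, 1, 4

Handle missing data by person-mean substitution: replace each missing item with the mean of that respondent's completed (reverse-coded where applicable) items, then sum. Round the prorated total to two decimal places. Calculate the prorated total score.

41.60

Reverse-coded (reversed = (1+4) − raw = 5 − raw):
  item 5: 5 − 3 = 2
  item 8: 5 − 1 = 4
  item 13: 5 − 1 = 4
  item 15: 5 − 1 = 4
  item 16: 5 − 4 = 1
Completed scored items (15 of 16): 3, 1, 1, 2, 1, 1, 4, 2, 4, 4, 3, 4, 4, 4, 1; sum = 39.
Person mean = 39 / 15 ≈ 2.6000
Prorated total = (39 / 15) × 16 = 41.60 (to 2 dp)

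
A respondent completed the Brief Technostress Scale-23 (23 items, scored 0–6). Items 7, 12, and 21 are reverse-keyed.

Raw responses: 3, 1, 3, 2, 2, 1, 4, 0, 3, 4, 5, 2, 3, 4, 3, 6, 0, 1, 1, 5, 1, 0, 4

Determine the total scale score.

Reversing items 7, 12, & 21 with 6 − raw:
Total = 3 + 1 + 3 + 2 + 2 + 1 + (6−4) + 0 + 3 + 4 + 5 + (6−2) + 3 + 4 + 3 + 6 + 0 + 1 + 1 + 5 + (6−1) + 0 + 4
      = 3 + 1 + 3 + 2 + 2 + 1 + 2 + 0 + 3 + 4 + 5 + 4 + 3 + 4 + 3 + 6 + 0 + 1 + 1 + 5 + 5 + 0 + 4 = 62

62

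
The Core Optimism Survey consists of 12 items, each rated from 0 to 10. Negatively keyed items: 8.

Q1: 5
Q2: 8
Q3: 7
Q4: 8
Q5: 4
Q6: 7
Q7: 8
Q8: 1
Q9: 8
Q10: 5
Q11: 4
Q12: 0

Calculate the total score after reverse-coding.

Apply reverse scoring (on a 0–10 scale, reversed = 10 − raw):
  item 8: 10 − 1 = 9
After reverse-coding: 5, 8, 7, 8, 4, 7, 8, 9, 8, 5, 4, 0
Total = 5 + 8 + 7 + 8 + 4 + 7 + 8 + 9 + 8 + 5 + 4 + 0 = 73

73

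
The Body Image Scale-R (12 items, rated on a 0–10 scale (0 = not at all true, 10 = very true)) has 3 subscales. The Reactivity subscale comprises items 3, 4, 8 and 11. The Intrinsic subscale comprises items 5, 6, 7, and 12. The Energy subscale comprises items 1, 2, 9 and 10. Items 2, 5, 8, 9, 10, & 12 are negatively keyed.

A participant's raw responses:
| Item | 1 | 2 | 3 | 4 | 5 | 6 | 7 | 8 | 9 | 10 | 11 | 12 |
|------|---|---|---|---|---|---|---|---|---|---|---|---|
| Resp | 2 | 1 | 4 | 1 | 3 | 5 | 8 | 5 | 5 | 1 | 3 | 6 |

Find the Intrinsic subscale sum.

24

Intrinsic items: 5, 6, 7, 12.
Of these, items 5 & 12 are negatively keyed; on a 0–10 scale, reversed = 10 − raw.
  item 5: 10 − 3 = 7
  item 6: 5
  item 7: 8
  item 12: 10 − 6 = 4
Sum = 7 + 5 + 8 + 4 = 24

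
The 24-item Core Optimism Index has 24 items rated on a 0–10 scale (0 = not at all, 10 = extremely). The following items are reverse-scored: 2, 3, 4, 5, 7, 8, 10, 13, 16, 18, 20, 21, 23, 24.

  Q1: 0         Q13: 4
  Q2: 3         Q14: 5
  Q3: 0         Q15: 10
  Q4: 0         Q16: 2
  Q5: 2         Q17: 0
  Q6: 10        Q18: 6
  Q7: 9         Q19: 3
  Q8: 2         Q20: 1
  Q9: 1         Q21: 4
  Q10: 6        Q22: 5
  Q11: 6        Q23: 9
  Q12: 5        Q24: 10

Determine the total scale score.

127

Reversing items 2, 3, 4, 5, 7, 8, 10, 13, 16, 18, 20, 21, 23, & 24 with 10 − raw:
Total = 0 + (10−3) + (10−0) + (10−0) + (10−2) + 10 + (10−9) + (10−2) + 1 + (10−6) + 6 + 5 + (10−4) + 5 + 10 + (10−2) + 0 + (10−6) + 3 + (10−1) + (10−4) + 5 + (10−9) + (10−10)
      = 0 + 7 + 10 + 10 + 8 + 10 + 1 + 8 + 1 + 4 + 6 + 5 + 6 + 5 + 10 + 8 + 0 + 4 + 3 + 9 + 6 + 5 + 1 + 0 = 127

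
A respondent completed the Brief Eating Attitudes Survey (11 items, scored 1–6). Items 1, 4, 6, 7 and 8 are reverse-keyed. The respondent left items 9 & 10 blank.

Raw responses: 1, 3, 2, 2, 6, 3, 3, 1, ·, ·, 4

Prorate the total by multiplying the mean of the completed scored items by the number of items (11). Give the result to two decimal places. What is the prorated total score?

48.89

Reverse-coded (on a 1–6 scale, reversed = 7 − raw):
  item 1: 7 − 1 = 6
  item 4: 7 − 2 = 5
  item 6: 7 − 3 = 4
  item 7: 7 − 3 = 4
  item 8: 7 − 1 = 6
Completed scored items (9 of 11): 6, 3, 2, 5, 6, 4, 4, 6, 4; sum = 40.
Person mean = 40 / 9 ≈ 4.4444
Prorated total = (40 / 9) × 11 = 48.89 (to 2 dp)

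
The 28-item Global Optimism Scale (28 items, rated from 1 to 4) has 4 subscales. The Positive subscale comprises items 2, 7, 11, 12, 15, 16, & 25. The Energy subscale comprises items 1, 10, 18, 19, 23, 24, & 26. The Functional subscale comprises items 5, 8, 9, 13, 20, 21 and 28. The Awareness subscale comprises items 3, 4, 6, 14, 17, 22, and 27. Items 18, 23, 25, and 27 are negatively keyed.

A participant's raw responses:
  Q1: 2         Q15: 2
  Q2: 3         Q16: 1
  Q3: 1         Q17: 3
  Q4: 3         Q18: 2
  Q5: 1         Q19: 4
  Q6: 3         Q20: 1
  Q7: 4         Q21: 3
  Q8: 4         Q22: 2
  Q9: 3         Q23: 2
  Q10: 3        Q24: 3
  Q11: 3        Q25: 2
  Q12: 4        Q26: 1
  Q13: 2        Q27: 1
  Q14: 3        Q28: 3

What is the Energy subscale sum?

19

Energy items: 1, 10, 18, 19, 23, 24, 26.
Of these, items 18 and 23 are negatively keyed; reversed = (1+4) − raw = 5 − raw.
  item 1: 2
  item 10: 3
  item 18: 5 − 2 = 3
  item 19: 4
  item 23: 5 − 2 = 3
  item 24: 3
  item 26: 1
Sum = 2 + 3 + 3 + 4 + 3 + 3 + 1 = 19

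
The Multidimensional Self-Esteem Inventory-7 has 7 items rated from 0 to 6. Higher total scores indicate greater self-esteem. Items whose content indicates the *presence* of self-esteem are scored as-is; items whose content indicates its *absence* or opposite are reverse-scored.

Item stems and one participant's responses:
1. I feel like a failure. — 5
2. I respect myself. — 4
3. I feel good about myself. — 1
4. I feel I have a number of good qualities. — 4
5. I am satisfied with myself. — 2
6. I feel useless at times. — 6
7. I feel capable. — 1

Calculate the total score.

Items 1, 6 describe the absence/opposite of self-esteem → reverse-score.
reverse-coded value = 6 − response.
  item 1: 6 − 5 = 1
  item 2: 4
  item 3: 1
  item 4: 4
  item 5: 2
  item 6: 6 − 6 = 0
  item 7: 1
Total = 1 + 4 + 1 + 4 + 2 + 0 + 1 = 13

13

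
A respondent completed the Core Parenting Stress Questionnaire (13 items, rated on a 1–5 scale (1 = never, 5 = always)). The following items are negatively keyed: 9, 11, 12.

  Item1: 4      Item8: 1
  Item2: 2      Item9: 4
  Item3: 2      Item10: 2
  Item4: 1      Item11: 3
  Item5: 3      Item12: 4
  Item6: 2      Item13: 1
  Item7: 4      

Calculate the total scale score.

29

Raw sum = 33. Negatively keyed items: 9, 11, 12; their raw sum = 11.
Each reversal replaces raw with 6 − raw, changing the total by 6 − 2·raw per item.
Total = 33 + 3·6 − 2·11 = 33 + 18 − 22 = 29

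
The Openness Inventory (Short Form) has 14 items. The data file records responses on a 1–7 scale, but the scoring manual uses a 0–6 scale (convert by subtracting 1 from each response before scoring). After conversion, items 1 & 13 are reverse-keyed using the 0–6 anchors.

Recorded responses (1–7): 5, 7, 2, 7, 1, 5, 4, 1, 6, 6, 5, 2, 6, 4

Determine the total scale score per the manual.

41

Convert to 0–6: 4, 6, 1, 6, 0, 4, 3, 0, 5, 5, 4, 1, 5, 3
Reverse-coded (reverse-coded value = 6 − response):
  item 1: 6 − 4 = 2
  item 13: 6 − 5 = 1
Scored: 2, 6, 1, 6, 0, 4, 3, 0, 5, 5, 4, 1, 1, 3
Total = 41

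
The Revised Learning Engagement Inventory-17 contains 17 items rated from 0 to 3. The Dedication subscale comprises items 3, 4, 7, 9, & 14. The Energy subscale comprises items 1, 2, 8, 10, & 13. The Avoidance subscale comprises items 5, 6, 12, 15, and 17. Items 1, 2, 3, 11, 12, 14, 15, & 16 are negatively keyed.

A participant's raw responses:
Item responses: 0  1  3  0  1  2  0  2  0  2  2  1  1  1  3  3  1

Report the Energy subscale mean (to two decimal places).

2.00

Energy items: 1, 2, 8, 10, 13.
Of these, items 1 and 2 are negatively keyed; reverse-coded value = 3 − response.
  item 1: 3 − 0 = 3
  item 2: 3 − 1 = 2
  item 8: 2
  item 10: 2
  item 13: 1
Sum = 3 + 2 + 2 + 2 + 1 = 10
Mean = 10 / 5 = 2.00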